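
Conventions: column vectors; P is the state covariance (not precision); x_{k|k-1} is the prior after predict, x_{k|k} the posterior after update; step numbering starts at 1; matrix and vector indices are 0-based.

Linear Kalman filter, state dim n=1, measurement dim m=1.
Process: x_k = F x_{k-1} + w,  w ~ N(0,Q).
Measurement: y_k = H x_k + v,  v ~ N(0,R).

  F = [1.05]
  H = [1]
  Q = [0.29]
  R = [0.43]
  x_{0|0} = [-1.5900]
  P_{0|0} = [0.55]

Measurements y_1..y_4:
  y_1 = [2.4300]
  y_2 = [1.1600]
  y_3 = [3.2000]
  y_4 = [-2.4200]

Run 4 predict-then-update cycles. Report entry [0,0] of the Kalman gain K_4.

K[0,0] = 0.5656

step 1: x^-=[-1.6695]  P^-=[0.8964]  S=[1.3264]  K=[0.6758]  nu=[4.0995]  x^+=[1.1010]  P^+=[0.2906]
step 2: x^-=[1.1560]  P^-=[0.6104]  S=[1.0404]  K=[0.5867]  nu=[0.0040]  x^+=[1.1584]  P^+=[0.2523]
step 3: x^-=[1.2163]  P^-=[0.5681]  S=[0.9981]  K=[0.5692]  nu=[1.9837]  x^+=[2.3454]  P^+=[0.2448]
step 4: x^-=[2.4627]  P^-=[0.5598]  S=[0.9898]  K=[0.5656]  nu=[-4.8827]  x^+=[-0.2989]  P^+=[0.2432]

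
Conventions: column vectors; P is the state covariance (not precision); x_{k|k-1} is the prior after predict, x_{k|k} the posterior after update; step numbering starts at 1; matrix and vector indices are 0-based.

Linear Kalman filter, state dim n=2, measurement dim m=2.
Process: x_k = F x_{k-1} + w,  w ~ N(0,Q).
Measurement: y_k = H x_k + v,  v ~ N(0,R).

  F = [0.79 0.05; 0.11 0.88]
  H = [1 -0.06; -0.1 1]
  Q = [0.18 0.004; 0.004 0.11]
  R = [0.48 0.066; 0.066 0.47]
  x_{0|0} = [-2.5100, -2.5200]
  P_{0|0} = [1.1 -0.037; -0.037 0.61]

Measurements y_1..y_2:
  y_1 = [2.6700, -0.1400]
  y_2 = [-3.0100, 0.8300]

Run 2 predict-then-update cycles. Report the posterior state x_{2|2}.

x_post = [-0.9894, -0.3229]

step 1: x^-=[-2.1089, -2.4937]  P^-=[0.8651 0.1005; 0.1005 0.5885]  S=[1.3352 0.0453; 0.0453 1.0471]  K=[0.6439 -0.0145; 0.0301 0.5512]  nu=[4.6293, 2.1428]  x^+=[0.8409, -1.1732]  P^+=[0.3121 0.0669; 0.0669 0.2677]
step 2: x^-=[0.6057, -0.9399]  P^-=[0.3808 0.0898; 0.0898 0.3341]  S=[0.8512 0.0982; 0.0982 0.7899]  K=[0.4398 0.0108; 0.0350 0.4072]  nu=[-3.6721, 1.8304]  x^+=[-0.9894, -0.3229]  P^+=[0.2151 0.0556; 0.0556 0.1992]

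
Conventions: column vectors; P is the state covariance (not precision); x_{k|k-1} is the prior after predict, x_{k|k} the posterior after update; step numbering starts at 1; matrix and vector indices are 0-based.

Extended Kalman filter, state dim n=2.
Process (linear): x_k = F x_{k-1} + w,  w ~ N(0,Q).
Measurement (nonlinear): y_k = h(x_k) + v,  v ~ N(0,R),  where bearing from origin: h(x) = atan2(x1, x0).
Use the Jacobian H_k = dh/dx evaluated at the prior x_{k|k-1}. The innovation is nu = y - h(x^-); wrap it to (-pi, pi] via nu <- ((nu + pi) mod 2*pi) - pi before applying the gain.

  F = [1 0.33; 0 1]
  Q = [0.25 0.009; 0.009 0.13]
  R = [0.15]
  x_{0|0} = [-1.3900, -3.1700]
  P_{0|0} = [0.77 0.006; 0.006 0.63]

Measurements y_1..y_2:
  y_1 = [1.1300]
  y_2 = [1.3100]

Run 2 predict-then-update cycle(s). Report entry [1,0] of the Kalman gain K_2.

K[1,0] = -0.6135

step 1: x^-=[-2.4361, -3.1700]  P^-=[1.0926 0.2229; 0.2229 0.7600]  H_jac=[0.1983 -0.1524]  S=[0.1972]  K=[0.9268; -0.3633]  nu=[-2.9272]  x^+=[-5.1489, -2.1066]  P^+=[0.9232 0.2893; 0.2893 0.7340]
step 2: x^-=[-5.8440, -2.1066]  P^-=[1.4441 0.5405; 0.5405 0.8640]  H_jac=[0.0546 -0.1514]  S=[0.1652]  K=[-0.0183; -0.6135]  nu=[-2.1776]  x^+=[-5.8042, -0.7707]  P^+=[1.4440 0.5386; 0.5386 0.8018]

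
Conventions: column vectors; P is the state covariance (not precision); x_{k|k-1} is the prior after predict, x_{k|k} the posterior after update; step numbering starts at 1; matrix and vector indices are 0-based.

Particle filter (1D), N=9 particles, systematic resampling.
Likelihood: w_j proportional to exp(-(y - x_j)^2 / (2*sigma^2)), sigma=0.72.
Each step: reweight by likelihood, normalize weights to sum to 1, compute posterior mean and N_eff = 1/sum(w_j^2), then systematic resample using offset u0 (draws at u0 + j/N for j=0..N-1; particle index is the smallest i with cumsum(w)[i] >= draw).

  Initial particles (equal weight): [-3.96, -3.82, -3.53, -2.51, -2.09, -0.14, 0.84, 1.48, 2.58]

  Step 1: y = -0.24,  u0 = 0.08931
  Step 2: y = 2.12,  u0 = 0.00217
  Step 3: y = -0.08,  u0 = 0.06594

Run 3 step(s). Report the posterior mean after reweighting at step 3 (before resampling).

step 1: w=[0.0000, 0.0000, 0.0000, 0.0049, 0.0260, 0.6989, 0.2291, 0.0407, 0.0003]  mean=0.0889  Neff=1.8404  idx=[5, 5, 5, 5, 5, 5, 6, 6, 7]
step 2: w=[0.0064, 0.0064, 0.0064, 0.0064, 0.0064, 0.0064, 0.1824, 0.1824, 0.5967]  mean=1.1841  Neff=2.3652  idx=[0, 6, 7, 7, 8, 8, 8, 8, 8]
step 3: w=[0.3558, 0.1578, 0.1578, 0.1578, 0.0341, 0.0341, 0.0341, 0.0341, 0.0341]  mean=0.6006  Neff=4.8274  idx=[0, 0, 0, 1, 1, 2, 3, 4, 7]

post_mean = 0.6006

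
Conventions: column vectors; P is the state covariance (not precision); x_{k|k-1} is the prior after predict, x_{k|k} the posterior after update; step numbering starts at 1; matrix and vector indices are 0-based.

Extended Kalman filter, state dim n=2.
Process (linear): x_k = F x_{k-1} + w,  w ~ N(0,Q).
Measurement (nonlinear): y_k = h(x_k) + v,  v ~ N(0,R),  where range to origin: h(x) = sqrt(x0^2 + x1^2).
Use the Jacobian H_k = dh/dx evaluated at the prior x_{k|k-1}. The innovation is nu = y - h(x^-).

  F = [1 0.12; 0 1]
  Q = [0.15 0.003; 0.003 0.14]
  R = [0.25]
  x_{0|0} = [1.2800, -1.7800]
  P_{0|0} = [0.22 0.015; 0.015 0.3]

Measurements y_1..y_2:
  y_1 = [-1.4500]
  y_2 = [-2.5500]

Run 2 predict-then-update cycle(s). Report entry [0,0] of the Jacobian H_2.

H_jac[0,0] = 0.8046

step 1: x^-=[1.0664, -1.7800]  P^-=[0.3779 0.0540; 0.0540 0.4400]  H_jac=[0.5139 -0.8578]  S=[0.6260]  K=[0.2363; -0.5586]  nu=[-3.5250]  x^+=[0.2336, 0.1892]  P^+=[0.3430 0.1366; 0.1366 0.2447]
step 2: x^-=[0.2563, 0.1892]  P^-=[0.5293 0.1690; 0.1690 0.3847]  H_jac=[0.8046 0.5939]  S=[0.8898]  K=[0.5914; 0.4095]  nu=[-2.8685]  x^+=[-1.4402, -0.9856]  P^+=[0.2181 -0.0465; -0.0465 0.2354]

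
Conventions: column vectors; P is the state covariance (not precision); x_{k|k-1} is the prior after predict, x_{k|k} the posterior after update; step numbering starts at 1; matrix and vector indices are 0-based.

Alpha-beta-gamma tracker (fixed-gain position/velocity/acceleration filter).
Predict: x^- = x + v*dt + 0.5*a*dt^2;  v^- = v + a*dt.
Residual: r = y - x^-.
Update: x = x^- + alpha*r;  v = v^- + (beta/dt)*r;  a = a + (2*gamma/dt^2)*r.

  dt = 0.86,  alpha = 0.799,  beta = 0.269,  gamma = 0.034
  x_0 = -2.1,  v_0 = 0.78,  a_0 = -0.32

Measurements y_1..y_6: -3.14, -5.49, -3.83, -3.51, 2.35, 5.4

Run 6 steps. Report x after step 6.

x_post = 4.7186

step 1: x_pred=-1.5475  r=-1.5925  x^+=-2.8199  v^+=0.0067  a^+=-0.4664
step 2: x_pred=-2.9866  r=-2.5034  x^+=-4.9868  v^+=-1.1775  a^+=-0.6966
step 3: x_pred=-6.2570  r=2.4270  x^+=-4.3178  v^+=-1.0174  a^+=-0.4734
step 4: x_pred=-5.3678  r=1.8578  x^+=-3.8834  v^+=-0.8434  a^+=-0.3026
step 5: x_pred=-4.7207  r=7.0707  x^+=0.9288  v^+=1.1080  a^+=0.3475
step 6: x_pred=2.0102  r=3.3898  x^+=4.7186  v^+=2.4671  a^+=0.6591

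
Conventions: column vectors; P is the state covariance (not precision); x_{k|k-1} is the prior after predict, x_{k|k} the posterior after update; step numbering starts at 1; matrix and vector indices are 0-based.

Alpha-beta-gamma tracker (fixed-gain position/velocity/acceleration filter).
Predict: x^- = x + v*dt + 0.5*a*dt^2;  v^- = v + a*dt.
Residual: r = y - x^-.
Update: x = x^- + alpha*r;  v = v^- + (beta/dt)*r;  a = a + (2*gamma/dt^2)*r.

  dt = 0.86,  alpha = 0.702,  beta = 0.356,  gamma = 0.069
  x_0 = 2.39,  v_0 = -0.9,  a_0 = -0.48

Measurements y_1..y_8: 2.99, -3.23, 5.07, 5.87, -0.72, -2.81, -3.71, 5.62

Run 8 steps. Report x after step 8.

step 1: x_pred=1.4385  r=1.5515  x^+=2.5277  v^+=-0.6705  a^+=-0.1905
step 2: x_pred=1.8805  r=-5.1105  x^+=-1.7071  v^+=-2.9499  a^+=-1.1441
step 3: x_pred=-4.6671  r=9.7371  x^+=2.1684  v^+=0.0969  a^+=0.6727
step 4: x_pred=2.5005  r=3.3695  x^+=4.8659  v^+=2.0703  a^+=1.3015
step 5: x_pred=7.1276  r=-7.8476  x^+=1.6186  v^+=-0.0590  a^+=-0.1628
step 6: x_pred=1.5076  r=-4.3176  x^+=-1.5233  v^+=-1.9863  a^+=-0.9684
step 7: x_pred=-3.5897  r=-0.1203  x^+=-3.6742  v^+=-2.8690  a^+=-0.9909
step 8: x_pred=-6.5079  r=12.1279  x^+=2.0059  v^+=1.2993  a^+=1.2720

x_post = 2.0059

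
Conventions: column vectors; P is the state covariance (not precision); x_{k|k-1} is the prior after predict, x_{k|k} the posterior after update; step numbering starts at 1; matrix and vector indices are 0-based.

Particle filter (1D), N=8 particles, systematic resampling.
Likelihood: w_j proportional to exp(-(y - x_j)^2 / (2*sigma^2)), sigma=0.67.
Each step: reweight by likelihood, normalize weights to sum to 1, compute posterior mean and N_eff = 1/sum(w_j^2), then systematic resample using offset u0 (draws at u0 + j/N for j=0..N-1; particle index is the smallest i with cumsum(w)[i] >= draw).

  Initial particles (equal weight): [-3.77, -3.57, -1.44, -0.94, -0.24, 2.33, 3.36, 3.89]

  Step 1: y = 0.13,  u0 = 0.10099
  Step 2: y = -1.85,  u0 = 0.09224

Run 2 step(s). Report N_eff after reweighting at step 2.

step 1: w=[0.0000, 0.0000, 0.0532, 0.2315, 0.7115, 0.0038, 0.0000, 0.0000]  mean=-0.4562  Neff=1.7773  idx=[3, 3, 4, 4, 4, 4, 4, 4]
step 2: w=[0.3520, 0.3520, 0.0493, 0.0493, 0.0493, 0.0493, 0.0493, 0.0493]  mean=-0.7328  Neff=3.8112  idx=[0, 0, 0, 1, 1, 2, 4, 7]

N_eff = 3.8112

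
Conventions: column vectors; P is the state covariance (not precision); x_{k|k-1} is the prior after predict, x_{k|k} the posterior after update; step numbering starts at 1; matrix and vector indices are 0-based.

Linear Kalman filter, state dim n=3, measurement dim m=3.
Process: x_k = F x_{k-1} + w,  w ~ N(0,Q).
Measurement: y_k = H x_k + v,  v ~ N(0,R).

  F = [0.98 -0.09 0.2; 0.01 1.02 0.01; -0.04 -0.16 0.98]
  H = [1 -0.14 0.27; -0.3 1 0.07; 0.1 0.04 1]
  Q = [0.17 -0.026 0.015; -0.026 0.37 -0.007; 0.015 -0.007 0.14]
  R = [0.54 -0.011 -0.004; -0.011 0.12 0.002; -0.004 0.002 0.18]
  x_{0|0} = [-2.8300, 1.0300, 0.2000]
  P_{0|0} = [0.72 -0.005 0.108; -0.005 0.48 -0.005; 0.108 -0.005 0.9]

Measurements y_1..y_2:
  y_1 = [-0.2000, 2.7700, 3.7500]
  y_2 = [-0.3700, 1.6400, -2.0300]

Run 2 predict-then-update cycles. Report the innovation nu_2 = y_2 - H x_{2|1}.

step 1: x^-=[-2.8261, 1.0243, 0.1444]  P^-=[0.9448 -0.0659 0.2743; -0.0659 0.8694 -0.0806; 0.2743 -0.0806 1.0108]  S=[1.7482 -0.4897 0.6490; -0.4897 1.0961 -0.0878; 0.6490 -0.0878 1.2496]  K=[0.5803 -0.0429 -0.0114; 0.1433 0.8656 -0.0556; 0.0106 -0.0135 0.8219]  nu=[2.7305, 0.8878, 3.8472]  x^+=[-1.3234, 1.9704, 3.3234]  P^+=[0.3382 0.0929 -0.0420; 0.0929 0.1317 -0.0234; -0.0420 -0.0234 0.1530]
step 2: x^-=[-0.8096, 2.0298, 2.9946]  P^-=[0.4700 0.0530 -0.0178; 0.0530 0.5085 -0.0548; -0.0178 -0.0548 0.3027]  S=[1.0217 -0.1763 0.1121; -0.1763 0.6335 -0.0157; 0.1121 -0.0157 0.4807]  K=[0.4496 -0.0167 -0.0402; 0.1127 0.8013 -0.0608; -0.0033 -0.0302 0.6212]  nu=[-0.0848, -0.8423, -5.0248]  x^+=[-0.6318, 1.6510, -0.1011]  P^+=[0.2640 0.0748 -0.0385; 0.0748 0.1188 -0.0220; -0.0385 -0.0220 0.1165]

innov = [-0.0848, -0.8423, -5.0248]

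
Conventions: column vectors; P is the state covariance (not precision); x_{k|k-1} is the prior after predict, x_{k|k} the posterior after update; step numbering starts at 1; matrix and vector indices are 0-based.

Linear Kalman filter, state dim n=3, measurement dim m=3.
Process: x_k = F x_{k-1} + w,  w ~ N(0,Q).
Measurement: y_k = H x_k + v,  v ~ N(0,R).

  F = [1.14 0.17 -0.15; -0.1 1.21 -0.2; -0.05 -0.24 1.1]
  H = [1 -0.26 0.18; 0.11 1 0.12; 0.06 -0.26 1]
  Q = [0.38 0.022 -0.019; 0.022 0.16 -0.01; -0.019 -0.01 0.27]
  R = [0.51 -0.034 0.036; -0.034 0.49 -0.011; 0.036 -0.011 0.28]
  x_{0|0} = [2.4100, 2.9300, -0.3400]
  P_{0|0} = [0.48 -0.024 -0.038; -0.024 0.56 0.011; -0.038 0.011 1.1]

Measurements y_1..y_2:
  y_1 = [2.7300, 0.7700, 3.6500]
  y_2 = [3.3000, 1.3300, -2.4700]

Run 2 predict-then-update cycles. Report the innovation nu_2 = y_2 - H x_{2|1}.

innov = [0.4237, 0.6553, -5.6509]

step 1: x^-=[3.2965, 3.3723, -1.1977]  P^-=[1.0479 0.0885 -0.2894; 0.0885 1.0277 -0.3924; -0.2894 -0.3924 1.6323]  S=[1.5667 -0.1635 0.2656; -0.1635 1.4715 -0.4867; 0.2656 -0.4867 2.1520]  K=[0.6632 0.1331 -0.1677; -0.0685 0.6135 -0.1568; -0.0612 0.1128 0.8309]  nu=[0.5259, -2.8212, 5.5267]  x^+=[2.3428, 0.7387, 3.0438]  P^+=[0.3384 0.0123 -0.0417; 0.0123 0.3004 0.0242; -0.0417 0.0242 0.2380]
step 2: x^-=[2.3399, 0.0508, 3.0537]  P^-=[0.8516 0.0728 -0.1404; 0.0728 0.5964 -0.1108; -0.1404 -0.1108 0.5682]  S=[1.3423 -0.0485 0.1017; -0.0485 1.0906 -0.2137; 0.1017 -0.2137 0.9301]  K=[0.6180 0.1347 -0.1530; -0.0457 0.5088 -0.1592; -0.0540 0.0729 0.6555]  nu=[0.4237, 0.6553, -5.6509]  x^+=[3.5545, 1.2645, -0.6255]  P^+=[0.3159 0.0163 -0.0368; 0.0163 0.2494 0.0120; -0.0368 0.0120 0.1861]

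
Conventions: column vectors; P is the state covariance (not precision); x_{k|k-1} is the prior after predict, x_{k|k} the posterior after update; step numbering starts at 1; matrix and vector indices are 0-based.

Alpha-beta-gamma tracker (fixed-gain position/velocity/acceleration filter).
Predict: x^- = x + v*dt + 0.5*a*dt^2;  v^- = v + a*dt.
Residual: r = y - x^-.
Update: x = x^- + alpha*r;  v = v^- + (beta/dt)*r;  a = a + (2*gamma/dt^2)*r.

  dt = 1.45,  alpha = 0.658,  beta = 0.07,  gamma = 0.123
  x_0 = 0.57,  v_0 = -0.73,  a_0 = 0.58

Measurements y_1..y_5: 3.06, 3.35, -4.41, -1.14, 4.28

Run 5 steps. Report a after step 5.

a_post = -0.4883

step 1: x_pred=0.1212  r=2.9388  x^+=2.0549  v^+=0.2529  a^+=0.9238
step 2: x_pred=3.3928  r=-0.0428  x^+=3.3646  v^+=1.5904  a^+=0.9188
step 3: x_pred=6.6366  r=-11.0466  x^+=-0.6321  v^+=2.3894  a^+=-0.3737
step 4: x_pred=2.4398  r=-3.5798  x^+=0.0843  v^+=1.6748  a^+=-0.7925
step 5: x_pred=1.6796  r=2.6004  x^+=3.3907  v^+=0.6512  a^+=-0.4883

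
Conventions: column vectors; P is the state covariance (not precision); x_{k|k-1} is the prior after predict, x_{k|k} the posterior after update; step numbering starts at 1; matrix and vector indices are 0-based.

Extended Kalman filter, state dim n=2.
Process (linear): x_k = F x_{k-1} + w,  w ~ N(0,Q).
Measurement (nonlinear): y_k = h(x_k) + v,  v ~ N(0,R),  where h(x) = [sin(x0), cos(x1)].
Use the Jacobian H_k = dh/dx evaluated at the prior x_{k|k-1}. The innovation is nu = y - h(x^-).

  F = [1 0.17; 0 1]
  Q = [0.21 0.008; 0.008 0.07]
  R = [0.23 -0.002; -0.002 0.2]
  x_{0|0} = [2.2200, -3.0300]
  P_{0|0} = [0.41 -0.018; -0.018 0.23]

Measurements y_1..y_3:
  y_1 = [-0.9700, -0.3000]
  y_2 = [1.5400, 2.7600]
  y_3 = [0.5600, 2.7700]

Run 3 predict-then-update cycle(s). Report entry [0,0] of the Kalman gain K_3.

step 1: x^-=[1.7049, -3.0300]  P^-=[0.6205 0.0291; 0.0291 0.3000]  H_jac=[-0.1337 0.0000; 0.0000 0.1114]  S=[0.2411 -0.0024; -0.0024 0.2037]  K=[-0.3440 0.0118; -0.0145 0.1638]  nu=[-1.9610, 0.6938]  x^+=[2.3877, -2.8879]  P^+=[0.5919 0.0274; 0.0274 0.2945]
step 2: x^-=[1.8967, -2.8879]  P^-=[0.8198 0.0854; 0.0854 0.3645]  H_jac=[-0.3202 0.0000; 0.0000 0.2509]  S=[0.3140 -0.0089; -0.0089 0.2230]  K=[-0.8340 0.0630; -0.0756 0.4072]  nu=[0.5926, 3.7280]  x^+=[1.6373, -1.4146]  P^+=[0.5995 0.0569; 0.0569 0.3252]
step 3: x^-=[1.3968, -1.4146]  P^-=[0.8382 0.1201; 0.1201 0.3952]  H_jac=[0.1731 0.0000; 0.0000 0.9878]  S=[0.2551 0.0185; 0.0185 0.5856]  K=[0.5554 0.1851; 0.0331 0.6655]  nu=[-0.4249, 2.6145]  x^+=[1.6446, 0.3113]  P^+=[0.7357 0.0363; 0.0363 0.1347]

K[0,0] = 0.5554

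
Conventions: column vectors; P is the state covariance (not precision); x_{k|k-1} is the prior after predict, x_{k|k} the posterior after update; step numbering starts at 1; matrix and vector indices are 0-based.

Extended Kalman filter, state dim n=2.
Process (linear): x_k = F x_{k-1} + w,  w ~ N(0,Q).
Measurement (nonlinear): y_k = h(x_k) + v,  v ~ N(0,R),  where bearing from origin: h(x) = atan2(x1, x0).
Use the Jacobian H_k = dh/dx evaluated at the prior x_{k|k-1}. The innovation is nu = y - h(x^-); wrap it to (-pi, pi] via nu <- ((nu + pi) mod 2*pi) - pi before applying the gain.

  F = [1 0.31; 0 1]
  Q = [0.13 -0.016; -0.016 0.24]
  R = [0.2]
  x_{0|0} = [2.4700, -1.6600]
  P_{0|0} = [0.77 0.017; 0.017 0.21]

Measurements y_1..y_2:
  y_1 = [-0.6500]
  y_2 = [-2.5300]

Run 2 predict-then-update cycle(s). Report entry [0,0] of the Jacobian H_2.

H_jac[0,0] = 0.3335

step 1: x^-=[1.9554, -1.6600]  P^-=[0.9307 0.0661; 0.0661 0.4500]  H_jac=[0.2523 0.2972]  S=[0.3089]  K=[0.8238; 0.4869]  nu=[0.0539]  x^+=[1.9998, -1.6338]  P^+=[0.7211 -0.0578; -0.0578 0.3768]
step 2: x^-=[1.4933, -1.6338]  P^-=[0.8515 0.0430; 0.0430 0.6168]  H_jac=[0.3335 0.3048]  S=[0.3607]  K=[0.8234; 0.5609]  nu=[-1.6997]  x^+=[0.0937, -2.5871]  P^+=[0.6069 -0.1236; -0.1236 0.5033]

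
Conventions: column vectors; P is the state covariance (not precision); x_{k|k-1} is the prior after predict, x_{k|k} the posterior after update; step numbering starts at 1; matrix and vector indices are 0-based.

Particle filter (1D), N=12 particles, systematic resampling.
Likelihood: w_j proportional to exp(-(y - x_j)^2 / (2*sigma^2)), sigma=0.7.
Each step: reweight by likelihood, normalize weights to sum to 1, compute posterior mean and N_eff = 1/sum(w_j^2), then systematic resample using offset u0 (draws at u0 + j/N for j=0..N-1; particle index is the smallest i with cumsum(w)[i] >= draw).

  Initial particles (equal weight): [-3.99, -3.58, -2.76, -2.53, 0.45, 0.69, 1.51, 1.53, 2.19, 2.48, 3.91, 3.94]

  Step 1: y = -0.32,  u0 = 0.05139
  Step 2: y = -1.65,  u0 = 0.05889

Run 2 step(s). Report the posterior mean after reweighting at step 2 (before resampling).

post_mean = 0.4891

step 1: w=[0.0000, 0.0000, 0.0024, 0.0070, 0.5609, 0.3627, 0.0337, 0.0313, 0.0017, 0.0003, 0.0000, 0.0000]  mean=0.5815  Neff=2.2304  idx=[4, 4, 4, 4, 4, 4, 4, 5, 5, 5, 5, 7]
step 2: w=[0.1197, 0.1197, 0.1197, 0.1197, 0.1197, 0.1197, 0.1197, 0.0404, 0.0404, 0.0404, 0.0404, 0.0004]  mean=0.4891  Neff=9.3561  idx=[0, 1, 1, 2, 3, 3, 4, 5, 6, 6, 8, 10]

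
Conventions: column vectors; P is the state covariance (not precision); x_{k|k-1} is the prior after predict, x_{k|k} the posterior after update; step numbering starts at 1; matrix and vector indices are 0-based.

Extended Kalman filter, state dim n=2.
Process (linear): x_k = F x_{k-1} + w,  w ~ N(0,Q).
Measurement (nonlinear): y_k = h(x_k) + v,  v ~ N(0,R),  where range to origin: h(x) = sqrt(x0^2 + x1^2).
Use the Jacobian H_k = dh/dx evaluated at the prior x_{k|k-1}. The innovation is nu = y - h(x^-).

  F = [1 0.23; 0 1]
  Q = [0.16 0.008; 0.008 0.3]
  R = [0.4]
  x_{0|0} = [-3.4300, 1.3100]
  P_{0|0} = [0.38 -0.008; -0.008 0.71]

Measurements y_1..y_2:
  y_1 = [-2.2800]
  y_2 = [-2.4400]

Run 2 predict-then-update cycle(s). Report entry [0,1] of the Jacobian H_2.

step 1: x^-=[-3.1287, 1.3100]  P^-=[0.5739 0.1633; 0.1633 1.0100]  H_jac=[-0.9224 0.3862]  S=[0.9226]  K=[-0.5054; 0.2595]  nu=[-5.6719]  x^+=[-0.2621, -0.1621]  P^+=[0.3382 0.2843; 0.2843 0.9479]
step 2: x^-=[-0.2994, -0.1621]  P^-=[0.6791 0.5103; 0.5103 1.2479]  H_jac=[-0.8794 -0.4762]  S=[1.6354]  K=[-0.5137; -0.6377]  nu=[-2.7804]  x^+=[1.1291, 1.6110]  P^+=[0.2475 -0.0255; -0.0255 0.5828]

H_jac[0,1] = -0.4762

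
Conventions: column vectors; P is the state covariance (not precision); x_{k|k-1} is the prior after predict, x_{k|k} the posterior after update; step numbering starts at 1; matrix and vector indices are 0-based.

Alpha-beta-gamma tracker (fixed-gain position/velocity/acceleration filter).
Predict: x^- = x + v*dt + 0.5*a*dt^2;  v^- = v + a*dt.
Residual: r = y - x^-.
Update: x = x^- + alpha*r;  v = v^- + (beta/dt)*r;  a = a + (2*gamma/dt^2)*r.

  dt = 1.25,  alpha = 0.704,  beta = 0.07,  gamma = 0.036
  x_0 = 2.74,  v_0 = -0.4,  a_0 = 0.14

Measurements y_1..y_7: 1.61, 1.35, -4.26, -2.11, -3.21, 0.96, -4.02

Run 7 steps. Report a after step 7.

step 1: x_pred=2.3494  r=-0.7394  x^+=1.8289  v^+=-0.2664  a^+=0.1059
step 2: x_pred=1.5786  r=-0.2286  x^+=1.4177  v^+=-0.1468  a^+=0.0954
step 3: x_pred=1.3087  r=-5.5687  x^+=-2.6117  v^+=-0.3394  a^+=-0.1612
step 4: x_pred=-3.1619  r=1.0519  x^+=-2.4213  v^+=-0.4820  a^+=-0.1127
step 5: x_pred=-3.1119  r=-0.0981  x^+=-3.1810  v^+=-0.6284  a^+=-0.1173
step 6: x_pred=-4.0581  r=5.0181  x^+=-0.5254  v^+=-0.4940  a^+=0.1140
step 7: x_pred=-1.0538  r=-2.9662  x^+=-3.1420  v^+=-0.5176  a^+=-0.0227

a_post = -0.0227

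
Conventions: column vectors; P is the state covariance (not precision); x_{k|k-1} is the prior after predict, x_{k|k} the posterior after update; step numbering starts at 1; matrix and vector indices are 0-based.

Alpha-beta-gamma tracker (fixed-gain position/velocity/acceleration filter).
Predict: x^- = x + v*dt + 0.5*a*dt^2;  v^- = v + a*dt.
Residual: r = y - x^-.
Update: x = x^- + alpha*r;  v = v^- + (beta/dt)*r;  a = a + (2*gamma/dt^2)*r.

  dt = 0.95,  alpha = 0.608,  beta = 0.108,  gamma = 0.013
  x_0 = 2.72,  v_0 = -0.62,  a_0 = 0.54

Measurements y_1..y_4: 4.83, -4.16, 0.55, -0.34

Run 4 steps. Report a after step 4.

step 1: x_pred=2.3747  r=2.4553  x^+=3.8675  v^+=0.1721  a^+=0.6107
step 2: x_pred=4.3066  r=-8.4666  x^+=-0.8411  v^+=-0.2102  a^+=0.3668
step 3: x_pred=-0.8752  r=1.4252  x^+=-0.0087  v^+=0.3003  a^+=0.4079
step 4: x_pred=0.4607  r=-0.8007  x^+=-0.0261  v^+=0.5968  a^+=0.3848

a_post = 0.3848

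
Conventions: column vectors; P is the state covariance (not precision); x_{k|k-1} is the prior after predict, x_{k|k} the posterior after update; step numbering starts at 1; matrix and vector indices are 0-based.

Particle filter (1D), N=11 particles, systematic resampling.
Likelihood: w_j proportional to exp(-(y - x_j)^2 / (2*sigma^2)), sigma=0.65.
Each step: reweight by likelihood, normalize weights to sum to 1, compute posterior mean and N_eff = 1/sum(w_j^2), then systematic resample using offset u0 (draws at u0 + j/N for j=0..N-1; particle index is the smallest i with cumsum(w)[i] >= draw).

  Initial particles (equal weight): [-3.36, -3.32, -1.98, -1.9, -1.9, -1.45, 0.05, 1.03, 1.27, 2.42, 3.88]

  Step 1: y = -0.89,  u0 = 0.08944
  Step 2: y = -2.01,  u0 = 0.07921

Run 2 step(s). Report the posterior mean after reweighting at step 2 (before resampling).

step 1: w=[0.0004, 0.0005, 0.1288, 0.1571, 0.1571, 0.3626, 0.1847, 0.0067, 0.0021, 0.0000, 0.0000]  mean=-1.3620  Neff=4.3180  idx=[2, 3, 3, 4, 5, 5, 5, 5, 6, 6, 8]
step 2: w=[0.1484, 0.1465, 0.1465, 0.1465, 0.1025, 0.1025, 0.1025, 0.1025, 0.0010, 0.0010, 0.0000]  mean=-1.7235  Neff=7.7841  idx=[0, 1, 1, 2, 3, 3, 4, 5, 6, 7, 7]

post_mean = -1.7235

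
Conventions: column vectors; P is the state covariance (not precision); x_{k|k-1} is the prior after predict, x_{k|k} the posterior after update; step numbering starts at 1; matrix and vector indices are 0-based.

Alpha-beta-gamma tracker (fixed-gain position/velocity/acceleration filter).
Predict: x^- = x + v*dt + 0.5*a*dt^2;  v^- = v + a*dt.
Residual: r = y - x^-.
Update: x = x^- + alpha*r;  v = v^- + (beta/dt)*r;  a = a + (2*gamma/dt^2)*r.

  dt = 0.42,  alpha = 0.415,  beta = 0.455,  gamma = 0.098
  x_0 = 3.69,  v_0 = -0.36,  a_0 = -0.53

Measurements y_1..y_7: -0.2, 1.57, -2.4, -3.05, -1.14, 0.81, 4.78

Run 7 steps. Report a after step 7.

a_post = 13.5043

step 1: x_pred=3.4921  r=-3.6921  x^+=1.9599  v^+=-4.5823  a^+=-4.6323
step 2: x_pred=-0.3733  r=1.9433  x^+=0.4332  v^+=-4.4227  a^+=-2.4731
step 3: x_pred=-1.6425  r=-0.7575  x^+=-1.9568  v^+=-6.2820  a^+=-3.3148
step 4: x_pred=-4.8876  r=1.8376  x^+=-4.1250  v^+=-5.6834  a^+=-1.2729
step 5: x_pred=-6.6243  r=5.4843  x^+=-4.3483  v^+=-0.2767  a^+=4.8208
step 6: x_pred=-4.0394  r=4.8494  x^+=-2.0269  v^+=7.0015  a^+=10.2089
step 7: x_pred=1.8142  r=2.9658  x^+=3.0450  v^+=14.5022  a^+=13.5043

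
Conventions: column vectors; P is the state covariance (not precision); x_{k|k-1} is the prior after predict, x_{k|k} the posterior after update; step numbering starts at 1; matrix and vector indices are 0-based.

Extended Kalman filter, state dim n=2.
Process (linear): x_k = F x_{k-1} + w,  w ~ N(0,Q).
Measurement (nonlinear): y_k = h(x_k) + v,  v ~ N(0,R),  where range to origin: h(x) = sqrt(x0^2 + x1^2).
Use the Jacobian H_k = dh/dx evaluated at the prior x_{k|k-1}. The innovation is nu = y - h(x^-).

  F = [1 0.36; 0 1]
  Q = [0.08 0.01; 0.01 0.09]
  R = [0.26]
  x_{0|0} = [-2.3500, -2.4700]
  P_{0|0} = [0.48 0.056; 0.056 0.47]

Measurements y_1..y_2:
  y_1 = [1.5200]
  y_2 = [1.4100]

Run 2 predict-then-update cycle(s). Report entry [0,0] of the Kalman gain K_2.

K[0,0] = -0.4671

step 1: x^-=[-3.2392, -2.4700]  P^-=[0.6612 0.2352; 0.2352 0.5600]  H_jac=[-0.7952 -0.6064]  S=[1.1108]  K=[-0.6017; -0.4741]  nu=[-2.5535]  x^+=[-1.7027, -1.2595]  P^+=[0.2590 -0.0817; -0.0817 0.3104]
step 2: x^-=[-2.1561, -1.2595]  P^-=[0.3204 0.0401; 0.0401 0.4004]  H_jac=[-0.8635 -0.5044]  S=[0.6357]  K=[-0.4671; -0.3721]  nu=[-1.0870]  x^+=[-1.6484, -0.8550]  P^+=[0.1818 -0.0704; -0.0704 0.3123]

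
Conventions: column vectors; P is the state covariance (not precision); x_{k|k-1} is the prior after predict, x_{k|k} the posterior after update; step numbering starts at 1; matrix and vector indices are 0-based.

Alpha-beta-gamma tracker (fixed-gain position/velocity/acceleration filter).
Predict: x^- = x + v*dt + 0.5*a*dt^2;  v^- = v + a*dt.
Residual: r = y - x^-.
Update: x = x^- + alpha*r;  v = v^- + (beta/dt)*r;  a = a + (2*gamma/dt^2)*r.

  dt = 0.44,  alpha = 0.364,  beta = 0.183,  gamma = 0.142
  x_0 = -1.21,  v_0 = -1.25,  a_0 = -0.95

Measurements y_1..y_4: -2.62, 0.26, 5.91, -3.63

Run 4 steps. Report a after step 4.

a_post = 4.4556

step 1: x_pred=-1.8520  r=-0.7680  x^+=-2.1315  v^+=-1.9874  a^+=-2.0767
step 2: x_pred=-3.2070  r=3.4670  x^+=-1.9450  v^+=-1.4592  a^+=3.0092
step 3: x_pred=-2.2958  r=8.2058  x^+=0.6911  v^+=3.2777  a^+=15.0467
step 4: x_pred=3.5898  r=-7.2198  x^+=0.9618  v^+=6.8955  a^+=4.4556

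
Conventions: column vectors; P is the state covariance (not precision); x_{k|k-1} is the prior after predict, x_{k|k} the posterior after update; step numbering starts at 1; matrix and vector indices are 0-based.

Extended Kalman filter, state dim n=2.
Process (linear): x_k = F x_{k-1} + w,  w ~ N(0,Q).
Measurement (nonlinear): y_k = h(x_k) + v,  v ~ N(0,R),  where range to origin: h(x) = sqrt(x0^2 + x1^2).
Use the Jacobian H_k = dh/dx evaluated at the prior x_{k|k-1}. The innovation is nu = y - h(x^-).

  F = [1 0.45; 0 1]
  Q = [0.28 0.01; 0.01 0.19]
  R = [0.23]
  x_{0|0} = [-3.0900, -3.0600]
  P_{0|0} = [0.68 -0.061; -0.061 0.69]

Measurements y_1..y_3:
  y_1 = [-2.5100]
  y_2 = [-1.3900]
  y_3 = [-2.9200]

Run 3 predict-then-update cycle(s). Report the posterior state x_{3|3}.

step 1: x^-=[-4.4670, -3.0600]  P^-=[1.0448 0.2595; 0.2595 0.8800]  H_jac=[-0.8250 -0.5651]  S=[1.4642]  K=[-0.6889; -0.4859]  nu=[-7.9246]  x^+=[0.9921, 0.7904]  P^+=[0.3500 -0.2306; -0.2306 0.5343]
step 2: x^-=[1.3478, 0.7904]  P^-=[0.5307 0.0199; 0.0199 0.7243]  H_jac=[0.8626 0.5059]  S=[0.8276]  K=[0.5653; 0.4635]  nu=[-2.9524]  x^+=[-0.3212, -0.5780]  P^+=[0.2662 -0.1970; -0.1970 0.5466]
step 3: x^-=[-0.5813, -0.5780]  P^-=[0.4797 0.0590; 0.0590 0.7366]  H_jac=[-0.7091 -0.7051]  S=[0.8964]  K=[-0.4259; -0.6261]  nu=[-3.7398]  x^+=[1.0113, 1.7633]  P^+=[0.3171 -0.1800; -0.1800 0.3852]

x_post = [1.0113, 1.7633]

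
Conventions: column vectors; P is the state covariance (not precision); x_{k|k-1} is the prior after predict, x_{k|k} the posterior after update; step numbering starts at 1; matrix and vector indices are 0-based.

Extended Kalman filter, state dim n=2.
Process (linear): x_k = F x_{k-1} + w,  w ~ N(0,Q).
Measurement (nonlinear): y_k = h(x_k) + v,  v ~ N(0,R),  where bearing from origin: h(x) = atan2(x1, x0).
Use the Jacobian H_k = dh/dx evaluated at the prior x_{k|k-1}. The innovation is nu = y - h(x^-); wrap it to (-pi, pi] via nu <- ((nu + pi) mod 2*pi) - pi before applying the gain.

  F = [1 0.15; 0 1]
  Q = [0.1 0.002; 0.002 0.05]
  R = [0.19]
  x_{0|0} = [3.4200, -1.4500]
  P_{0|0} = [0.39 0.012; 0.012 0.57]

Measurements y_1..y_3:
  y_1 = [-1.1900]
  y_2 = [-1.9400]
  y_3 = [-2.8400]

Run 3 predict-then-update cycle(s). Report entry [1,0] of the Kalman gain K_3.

K[1,0] = 0.4038

step 1: x^-=[3.2025, -1.4500]  P^-=[0.5064 0.0995; 0.0995 0.6200]  H_jac=[0.1173 0.2591]  S=[0.2447]  K=[0.3483; 0.7044]  nu=[-0.7648]  x^+=[2.9361, -1.9888]  P^+=[0.4768 0.0395; 0.0395 0.4986]
step 2: x^-=[2.6378, -1.9888]  P^-=[0.5998 0.1163; 0.1163 0.5486]  H_jac=[0.1822 0.2417]  S=[0.2522]  K=[0.5448; 0.6098]  nu=[-1.2940]  x^+=[1.9328, -2.7778]  P^+=[0.5250 0.0325; 0.0325 0.4548]
step 3: x^-=[1.5162, -2.7778]  P^-=[0.6449 0.1027; 0.1027 0.5048]  H_jac=[0.2774 0.1514]  S=[0.2598]  K=[0.7484; 0.4038]  nu=[-1.7688]  x^+=[0.1925, -3.4921]  P^+=[0.4994 0.0242; 0.0242 0.4625]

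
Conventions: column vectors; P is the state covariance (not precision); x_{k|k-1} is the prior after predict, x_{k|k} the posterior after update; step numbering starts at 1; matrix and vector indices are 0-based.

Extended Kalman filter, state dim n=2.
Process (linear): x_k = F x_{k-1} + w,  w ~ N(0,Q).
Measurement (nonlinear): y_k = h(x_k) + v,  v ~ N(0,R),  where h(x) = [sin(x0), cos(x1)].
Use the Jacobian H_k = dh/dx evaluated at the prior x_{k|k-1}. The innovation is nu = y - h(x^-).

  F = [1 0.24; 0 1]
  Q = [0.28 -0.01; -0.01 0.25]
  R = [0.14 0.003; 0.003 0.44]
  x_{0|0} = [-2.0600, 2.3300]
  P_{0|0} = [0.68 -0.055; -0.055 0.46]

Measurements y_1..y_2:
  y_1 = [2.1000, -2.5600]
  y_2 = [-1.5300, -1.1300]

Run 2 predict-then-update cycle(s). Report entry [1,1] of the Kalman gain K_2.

step 1: x^-=[-1.5008, 2.3300]  P^-=[0.9601 0.0454; 0.0454 0.7100]  H_jac=[0.0699 0.0000; 0.0000 -0.7254]  S=[0.1447 0.0007; 0.0007 0.8136]  K=[0.4643 -0.0409; 0.0250 -0.6330]  nu=[3.0976, -1.8717]  x^+=[0.0138, 3.5923]  P^+=[0.9276 0.0229; 0.0229 0.3839]
step 2: x^-=[0.8759, 3.5923]  P^-=[1.2407 0.1050; 0.1050 0.6339]  H_jac=[0.6403 0.0000; 0.0000 0.4356]  S=[0.6486 0.0323; 0.0323 0.5603]  K=[1.2241 0.0111; 0.0794 0.4882]  nu=[-2.2981, -0.2298]  x^+=[-1.9399, 3.2977]  P^+=[0.2677 0.0196; 0.0196 0.4937]

K[1,1] = 0.4882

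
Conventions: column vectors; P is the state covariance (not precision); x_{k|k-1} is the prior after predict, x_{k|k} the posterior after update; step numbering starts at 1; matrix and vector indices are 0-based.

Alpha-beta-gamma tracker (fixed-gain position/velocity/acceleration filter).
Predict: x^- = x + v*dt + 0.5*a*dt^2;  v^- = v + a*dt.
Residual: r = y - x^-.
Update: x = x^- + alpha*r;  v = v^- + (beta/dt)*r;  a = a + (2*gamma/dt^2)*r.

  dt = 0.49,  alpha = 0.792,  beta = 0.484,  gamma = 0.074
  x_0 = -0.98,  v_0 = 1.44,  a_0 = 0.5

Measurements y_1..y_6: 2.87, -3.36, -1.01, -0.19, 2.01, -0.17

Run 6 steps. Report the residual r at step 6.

step 1: x_pred=-0.2144  r=3.0844  x^+=2.2285  v^+=4.7316  a^+=2.4012
step 2: x_pred=4.8352  r=-8.1952  x^+=-1.6554  v^+=-2.1866  a^+=-2.6504
step 3: x_pred=-3.0450  r=2.0350  x^+=-1.4333  v^+=-1.4752  a^+=-1.3960
step 4: x_pred=-2.3237  r=2.1337  x^+=-0.6338  v^+=-0.0516  a^+=-0.0807
step 5: x_pred=-0.6688  r=2.6788  x^+=1.4528  v^+=2.5548  a^+=1.5705
step 6: x_pred=2.8932  r=-3.0632  x^+=0.4671  v^+=0.2987  a^+=-0.3177

resid = -3.0632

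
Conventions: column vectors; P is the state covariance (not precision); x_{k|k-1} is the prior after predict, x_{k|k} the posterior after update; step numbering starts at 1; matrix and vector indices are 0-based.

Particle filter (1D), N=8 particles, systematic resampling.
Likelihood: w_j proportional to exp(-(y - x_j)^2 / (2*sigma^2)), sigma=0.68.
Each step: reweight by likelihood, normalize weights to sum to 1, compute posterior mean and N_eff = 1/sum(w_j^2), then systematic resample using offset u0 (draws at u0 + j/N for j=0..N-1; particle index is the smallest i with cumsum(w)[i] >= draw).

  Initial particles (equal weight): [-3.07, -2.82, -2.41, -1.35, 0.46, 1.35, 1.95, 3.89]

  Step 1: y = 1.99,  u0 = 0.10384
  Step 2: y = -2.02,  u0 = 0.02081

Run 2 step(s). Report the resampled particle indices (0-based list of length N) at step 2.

resampled_idx = [0, 0, 0, 1, 1, 1, 2, 2]

step 1: w=[0.0000, 0.0000, 0.0000, 0.0000, 0.0457, 0.3690, 0.5737, 0.0116]  mean=1.6829  Neff=2.1391  idx=[5, 5, 5, 6, 6, 6, 6, 6]
step 2: w=[0.3287, 0.3287, 0.3287, 0.0028, 0.0028, 0.0028, 0.0028, 0.0028]  mean=1.3584  Neff=3.0857  idx=[0, 0, 0, 1, 1, 1, 2, 2]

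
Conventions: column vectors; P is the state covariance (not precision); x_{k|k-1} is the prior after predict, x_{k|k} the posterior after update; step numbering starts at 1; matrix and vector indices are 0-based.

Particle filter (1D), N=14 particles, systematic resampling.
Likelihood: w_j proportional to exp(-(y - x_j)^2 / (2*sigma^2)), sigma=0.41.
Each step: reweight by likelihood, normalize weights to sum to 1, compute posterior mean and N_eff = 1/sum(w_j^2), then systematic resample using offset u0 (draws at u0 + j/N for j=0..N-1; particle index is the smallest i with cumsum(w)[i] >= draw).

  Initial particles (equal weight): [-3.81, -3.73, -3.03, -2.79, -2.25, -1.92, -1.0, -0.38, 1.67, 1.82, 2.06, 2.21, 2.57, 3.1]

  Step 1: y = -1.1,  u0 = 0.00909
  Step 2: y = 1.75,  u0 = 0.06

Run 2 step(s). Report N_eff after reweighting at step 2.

N_eff = 2.0025

step 1: w=[0.0000, 0.0000, 0.0000, 0.0002, 0.0146, 0.1010, 0.7245, 0.1597, 0.0000, 0.0000, 0.0000, 0.0000, 0.0000, 0.0000]  mean=-1.0125  Neff=1.7830  idx=[4, 5, 6, 6, 6, 6, 6, 6, 6, 6, 6, 6, 7, 7]
step 2: w=[0.0000, 0.0000, 0.0001, 0.0001, 0.0001, 0.0001, 0.0001, 0.0001, 0.0001, 0.0001, 0.0001, 0.0001, 0.4997, 0.4997]  mean=-0.3804  Neff=2.0025  idx=[12, 12, 12, 12, 12, 12, 12, 13, 13, 13, 13, 13, 13, 13]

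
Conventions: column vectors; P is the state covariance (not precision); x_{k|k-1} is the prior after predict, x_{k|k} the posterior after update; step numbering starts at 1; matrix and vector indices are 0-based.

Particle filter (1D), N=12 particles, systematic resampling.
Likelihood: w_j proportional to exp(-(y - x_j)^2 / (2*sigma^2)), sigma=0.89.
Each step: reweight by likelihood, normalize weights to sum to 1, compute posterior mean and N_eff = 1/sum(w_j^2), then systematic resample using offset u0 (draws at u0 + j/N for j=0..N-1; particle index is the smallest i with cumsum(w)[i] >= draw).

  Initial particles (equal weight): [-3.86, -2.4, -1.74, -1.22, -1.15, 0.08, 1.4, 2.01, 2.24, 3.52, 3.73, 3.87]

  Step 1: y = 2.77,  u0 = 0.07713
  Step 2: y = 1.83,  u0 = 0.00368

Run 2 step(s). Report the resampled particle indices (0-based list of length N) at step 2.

resampled_idx = [0, 0, 1, 1, 2, 2, 3, 3, 4, 5, 5, 7]

step 1: w=[0.0000, 0.0000, 0.0000, 0.0000, 0.0000, 0.0029, 0.0856, 0.1943, 0.2343, 0.1962, 0.1564, 0.1303]  mean=2.8136  Neff=5.5583  idx=[6, 7, 7, 8, 8, 8, 9, 9, 10, 10, 11, 11]
step 2: w=[0.1429, 0.1574, 0.1574, 0.1444, 0.1444, 0.1444, 0.0265, 0.0265, 0.0164, 0.0164, 0.0116, 0.0116]  mean=2.2022  Neff=7.4215  idx=[0, 0, 1, 1, 2, 2, 3, 3, 4, 5, 5, 7]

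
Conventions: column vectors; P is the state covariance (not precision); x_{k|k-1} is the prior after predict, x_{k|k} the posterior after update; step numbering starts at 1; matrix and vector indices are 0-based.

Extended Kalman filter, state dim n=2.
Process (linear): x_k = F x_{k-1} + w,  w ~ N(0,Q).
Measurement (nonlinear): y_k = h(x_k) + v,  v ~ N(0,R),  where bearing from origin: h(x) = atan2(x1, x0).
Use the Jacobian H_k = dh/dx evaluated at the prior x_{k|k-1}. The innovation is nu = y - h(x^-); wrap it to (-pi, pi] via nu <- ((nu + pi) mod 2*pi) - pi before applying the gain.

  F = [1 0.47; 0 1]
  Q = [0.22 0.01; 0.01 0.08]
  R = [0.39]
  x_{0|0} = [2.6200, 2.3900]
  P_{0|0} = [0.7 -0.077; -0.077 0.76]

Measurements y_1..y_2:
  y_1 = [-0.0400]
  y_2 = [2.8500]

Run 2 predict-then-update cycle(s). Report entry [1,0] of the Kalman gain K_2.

step 1: x^-=[3.7433, 2.3900]  P^-=[1.0155 0.2902; 0.2902 0.8400]  H_jac=[-0.1212 0.1898]  S=[0.4218]  K=[-0.1611; 0.2946]  nu=[-0.6082]  x^+=[3.8413, 2.2108]  P^+=[1.0046 0.3102; 0.3102 0.8034]
step 2: x^-=[4.8804, 2.2108]  P^-=[1.6936 0.6978; 0.6978 0.8834]  H_jac=[-0.0770 0.1700]  S=[0.4073]  K=[-0.0290; 0.2368]  nu=[2.4247]  x^+=[4.8102, 2.7850]  P^+=[1.6933 0.7006; 0.7006 0.8606]

K[1,0] = 0.2368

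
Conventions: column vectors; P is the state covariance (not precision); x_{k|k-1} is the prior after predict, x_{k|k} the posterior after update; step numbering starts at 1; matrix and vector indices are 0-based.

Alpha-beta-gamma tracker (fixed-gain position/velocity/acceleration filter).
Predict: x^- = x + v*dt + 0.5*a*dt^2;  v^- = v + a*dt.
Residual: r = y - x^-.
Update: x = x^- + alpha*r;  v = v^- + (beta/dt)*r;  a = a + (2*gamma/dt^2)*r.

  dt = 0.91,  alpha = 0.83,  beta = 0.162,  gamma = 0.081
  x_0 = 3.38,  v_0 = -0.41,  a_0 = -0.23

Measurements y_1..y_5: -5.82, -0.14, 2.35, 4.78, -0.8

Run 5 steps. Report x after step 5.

x_post = 0.0318

step 1: x_pred=2.9117  r=-8.7317  x^+=-4.3356  v^+=-2.1737  a^+=-1.9382
step 2: x_pred=-7.1162  r=6.9762  x^+=-1.3260  v^+=-2.6955  a^+=-0.5734
step 3: x_pred=-4.0163  r=6.3663  x^+=1.2677  v^+=-2.0840  a^+=0.6720
step 4: x_pred=-0.3505  r=5.1305  x^+=3.9078  v^+=-0.5591  a^+=1.6757
step 5: x_pred=4.0928  r=-4.8928  x^+=0.0318  v^+=0.0947  a^+=0.7185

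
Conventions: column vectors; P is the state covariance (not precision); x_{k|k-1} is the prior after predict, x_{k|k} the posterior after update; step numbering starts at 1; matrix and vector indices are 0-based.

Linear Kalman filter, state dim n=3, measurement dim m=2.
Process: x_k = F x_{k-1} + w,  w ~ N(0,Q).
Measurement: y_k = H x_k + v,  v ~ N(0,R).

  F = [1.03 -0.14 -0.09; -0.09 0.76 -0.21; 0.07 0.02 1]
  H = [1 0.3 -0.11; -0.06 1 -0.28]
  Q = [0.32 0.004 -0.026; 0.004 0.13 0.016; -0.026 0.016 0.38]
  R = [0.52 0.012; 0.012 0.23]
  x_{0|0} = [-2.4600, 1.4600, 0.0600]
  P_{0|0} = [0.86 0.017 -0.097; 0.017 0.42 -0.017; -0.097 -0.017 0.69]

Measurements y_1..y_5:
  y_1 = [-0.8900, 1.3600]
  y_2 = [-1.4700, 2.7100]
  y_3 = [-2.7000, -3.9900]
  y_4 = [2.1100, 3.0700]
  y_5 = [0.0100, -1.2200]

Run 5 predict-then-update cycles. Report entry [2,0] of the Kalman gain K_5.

step 1: x^-=[-2.7436, 1.3184, -0.0830]  P^-=[1.2588 -0.0730 -0.1240; -0.0730 0.4094 -0.1298; -0.1240 -0.1298 1.0602]  S=[1.8206 0.0793; 0.0793 0.8043]  K=[0.6961 -0.2102; 0.0109 0.5586; -0.1314 -0.5082]  nu=[1.4489, -0.1463]  x^+=[-1.7043, 1.2525, -0.1991]  P^+=[0.3644 -0.0230 -0.0175; -0.0230 0.1573 0.1074; -0.0175 0.1074 0.8104]
step 2: x^-=[-1.9128, 1.1471, -0.2933]  P^-=[0.7288 -0.0501 -0.1065; -0.0501 0.2277 -0.0723; -0.1065 -0.0723 1.1941]  S=[1.2820 0.0674; 0.0674 0.5969]  K=[0.5750 -0.1721; -0.0016 0.4207; -0.1682 -0.6515]  nu=[0.0665, 1.3661]  x^+=[-2.1097, 1.7216, -1.1945]  P^+=[0.3006 -0.0219 -0.0261; -0.0219 0.1222 0.0957; -0.0261 0.0957 0.8897]
step 3: x^-=[-2.3065, 1.7491, -1.3077]  P^-=[0.6621 -0.0358 -0.1253; -0.0358 0.2137 -0.0970; -0.1253 -0.0970 1.2713]  S=[1.2292 0.0934; 0.0934 0.6002]  K=[0.5528 -0.1535; 0.0009 0.4048; -0.1851 -0.7133]  nu=[-1.0621, -6.2437]  x^+=[-1.9353, -0.7792, 3.3425]  P^+=[0.2882 -0.0201 -0.0310; -0.0201 0.1153 0.0836; -0.0310 0.0836 0.8991]
step 4: x^-=[-2.1851, -1.1200, 3.1914]  P^-=[0.6490 -0.0308 -0.1303; -0.0308 0.2135 -0.1075; -0.1303 -0.1075 1.2795]  S=[1.2210 0.1028; 0.1028 0.6056]  K=[0.5481 -0.1479; 0.0029 0.4047; -0.1874 -0.7243]  nu=[4.9822, 4.9525]  x^+=[-0.1865, 0.8988, -1.3294]  P^+=[0.2855 -0.0192 -0.0318; -0.0192 0.1140 0.0787; -0.0318 0.0787 0.8910]
step 5: x^-=[-0.1983, 0.9790, -1.3244]  P^-=[0.6458 -0.0295 -0.1298; -0.0295 0.2138 -0.1093; -0.1298 -0.1093 1.2711]  S=[1.2185 0.1043; 0.1043 0.6061]  K=[0.5470 -0.1467; 0.0036 0.4055; -0.1864 -0.7226]  nu=[-0.2311, -2.5818]  x^+=[0.0541, -0.0686, 0.5843]  P^+=[0.2849 -0.0189 -0.0315; -0.0189 0.1138 0.0772; -0.0315 0.0772 0.8842]

K[2,0] = -0.1864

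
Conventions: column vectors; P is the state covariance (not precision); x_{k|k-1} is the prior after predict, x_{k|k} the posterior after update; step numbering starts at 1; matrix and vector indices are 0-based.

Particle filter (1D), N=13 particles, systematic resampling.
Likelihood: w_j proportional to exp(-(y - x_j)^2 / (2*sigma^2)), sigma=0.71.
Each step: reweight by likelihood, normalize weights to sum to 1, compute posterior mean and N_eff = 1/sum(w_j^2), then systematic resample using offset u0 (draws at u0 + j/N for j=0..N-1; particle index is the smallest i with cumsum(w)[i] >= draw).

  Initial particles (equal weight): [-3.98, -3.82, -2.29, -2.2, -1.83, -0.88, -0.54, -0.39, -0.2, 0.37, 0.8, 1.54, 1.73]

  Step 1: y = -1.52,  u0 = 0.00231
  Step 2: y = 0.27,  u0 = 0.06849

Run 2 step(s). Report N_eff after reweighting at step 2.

N_eff = 4.6740

step 1: w=[0.0007, 0.0014, 0.1522, 0.1732, 0.2491, 0.1825, 0.1057, 0.0772, 0.0487, 0.0079, 0.0013, 0.0000, 0.0000]  mean=-1.4471  Neff=5.9489  idx=[2, 2, 3, 3, 3, 4, 4, 4, 5, 5, 6, 6, 7]
step 2: w=[0.0007, 0.0007, 0.0010, 0.0010, 0.0010, 0.0055, 0.0055, 0.0055, 0.1182, 0.1182, 0.2289, 0.2289, 0.2848]  mean=-0.6065  Neff=4.6740  idx=[8, 9, 9, 10, 10, 10, 11, 11, 11, 12, 12, 12, 12]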